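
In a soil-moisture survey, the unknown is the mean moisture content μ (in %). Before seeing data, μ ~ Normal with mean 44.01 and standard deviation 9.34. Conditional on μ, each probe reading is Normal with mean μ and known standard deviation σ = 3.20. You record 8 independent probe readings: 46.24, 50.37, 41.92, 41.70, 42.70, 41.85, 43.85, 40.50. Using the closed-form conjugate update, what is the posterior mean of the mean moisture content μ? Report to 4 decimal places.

For Normal data with known variance σ², a Normal(μ₀, σ₀²) prior on μ is conjugate. Posterior precision = 1/σ₀² + n/σ²; posterior mean is the precision-weighted average of μ₀ and x̄.
Σxᵢ = 46.24 + 50.37 + 41.92 + 41.70 + 42.70 + 41.85 + 43.85 + 40.50 = 349.13, so n·x̄ = 349.13.
σ₀² = 9.34² = 87.2356, σ² = 3.20² = 10.24; σ² + n·σ₀² = 10.24 + 8·87.2356 = 708.1248.
Posterior mean = (μ₀/σ₀² + n·x̄/σ²)/(1/σ₀² + n/σ²) = (σ²·μ₀ + σ₀²·n·x̄)/(σ² + n·σ₀²) = (10.24·44.01 + 87.2356·349.13)/708.1248 = 30907.227428/708.1248 = 43.6466.

43.6466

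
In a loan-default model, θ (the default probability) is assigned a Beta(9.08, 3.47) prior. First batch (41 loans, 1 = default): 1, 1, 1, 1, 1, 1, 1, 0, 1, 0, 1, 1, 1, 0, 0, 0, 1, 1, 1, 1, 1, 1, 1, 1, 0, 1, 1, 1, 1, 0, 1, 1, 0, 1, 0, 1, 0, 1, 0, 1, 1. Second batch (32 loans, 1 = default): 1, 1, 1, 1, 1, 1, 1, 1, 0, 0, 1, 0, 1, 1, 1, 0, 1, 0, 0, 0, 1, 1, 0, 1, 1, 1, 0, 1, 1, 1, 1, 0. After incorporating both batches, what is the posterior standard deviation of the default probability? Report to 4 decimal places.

The Beta prior is conjugate to a Binomial/Bernoulli likelihood; the update adds successes to α and failures to β.
After batch 1: Beta(9.08+30, 3.47+11) = Beta(39.08, 14.47).
After batch 2: Beta(39.08+22, 14.47+10) = Beta(61.08, 24.47).
Var = αβ/((α+β)²(α+β+1)) = 61.08·24.47/(85.55²·86.55) = 0.00235953; SD = √0.00235953 = 0.0486.

0.0486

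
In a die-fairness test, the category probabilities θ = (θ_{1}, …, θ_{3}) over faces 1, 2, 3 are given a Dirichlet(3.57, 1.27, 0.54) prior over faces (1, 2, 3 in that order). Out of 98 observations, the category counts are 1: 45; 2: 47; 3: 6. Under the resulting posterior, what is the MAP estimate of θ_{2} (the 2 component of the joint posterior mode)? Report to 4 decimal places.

The Dirichlet prior is conjugate to the Multinomial likelihood: each posterior αⱼ = prior αⱼ + observed count nⱼ.
Posterior concentration: (48.57, 48.27, 6.54), total = 103.38.
Joint mode component: (α_{2}−1)/(Σα−K) = 47.27/100.38 = 0.4709.

0.4709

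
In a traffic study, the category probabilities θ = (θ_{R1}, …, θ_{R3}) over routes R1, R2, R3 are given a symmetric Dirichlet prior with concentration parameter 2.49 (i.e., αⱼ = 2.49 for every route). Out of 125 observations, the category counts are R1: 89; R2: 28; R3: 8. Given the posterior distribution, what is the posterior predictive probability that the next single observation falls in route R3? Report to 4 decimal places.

The Dirichlet prior is conjugate to the Multinomial likelihood: each posterior αⱼ = prior αⱼ + observed count nⱼ.
Posterior concentration: (91.49, 30.49, 10.49), total = 132.47.
P(next = R3 | data) = α_{R3}/Σα = 0.0792.

0.0792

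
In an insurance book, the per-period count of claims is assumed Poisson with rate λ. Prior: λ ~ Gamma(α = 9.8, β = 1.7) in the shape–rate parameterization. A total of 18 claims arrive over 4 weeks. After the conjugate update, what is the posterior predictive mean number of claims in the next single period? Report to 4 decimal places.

With a Gamma(shape α, rate β) prior, the Poisson likelihood is conjugate: the posterior is Gamma(α + ΣXᵢ, β + n).
Posterior: Gamma(α+S, β+n) = Gamma(9.8+18, 1.7+4) = Gamma(27.8, 5.7).
The predictive distribution for one future period is NegBinom with mean α/β = 4.8772.

4.8772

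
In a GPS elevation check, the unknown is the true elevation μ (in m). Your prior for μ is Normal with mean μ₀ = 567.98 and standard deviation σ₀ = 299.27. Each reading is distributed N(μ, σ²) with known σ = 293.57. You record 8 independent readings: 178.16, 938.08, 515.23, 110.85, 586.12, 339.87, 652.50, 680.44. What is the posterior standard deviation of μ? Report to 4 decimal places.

For Normal data with known variance σ², a Normal(μ₀, σ₀²) prior on μ is conjugate. Posterior precision = 1/σ₀² + n/σ²; posterior mean is the precision-weighted average of μ₀ and x̄.
σ₀² = 299.27² = 89562.5329, σ² = 293.57² = 86183.3449; σ² + n·σ₀² = 86183.3449 + 8·89562.5329 = 802683.6081.
Posterior precision = 1/σ₀² + n/σ² = 1/89562.5329 + 8/86183.3449 = (σ² + n·σ₀²)/(σ₀²σ²) = 802683.6081/(89562.5329·86183.3449); posterior variance σₙ² = σ₀²σ²/(σ² + n·σ₀²) = 89562.5329·86183.3449/802683.6081 = 9616.240553.
Posterior SD = √σₙ² = √(89562.5329·86183.3449/802683.6081) = 98.0624.

98.0624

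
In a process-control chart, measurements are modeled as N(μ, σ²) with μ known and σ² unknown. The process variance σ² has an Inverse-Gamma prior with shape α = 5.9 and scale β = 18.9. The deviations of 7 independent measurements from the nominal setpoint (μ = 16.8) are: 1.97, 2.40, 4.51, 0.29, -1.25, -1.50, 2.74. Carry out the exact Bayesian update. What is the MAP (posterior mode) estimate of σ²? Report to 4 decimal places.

3.8070

With known mean μ and an Inverse-Gamma(α, β) prior on σ², the Normal likelihood is conjugate: posterior is Inv-Gamma(α + n/2, β + Σ(xᵢ−μ)²/2).
Σ(xᵢ−μ)² = (1.97)² + (2.40)² + (4.51)² + (0.29)² + (-1.25)² + (-1.50)² + (2.74)² = 41.3852.
Posterior: Inv-Gamma(5.9 + 7/2, 18.9 + 41.3852/2) = Inv-Gamma(9.40, 39.59260).
Mode = β/(α+1) = 39.59260/10.40 = 3.8070.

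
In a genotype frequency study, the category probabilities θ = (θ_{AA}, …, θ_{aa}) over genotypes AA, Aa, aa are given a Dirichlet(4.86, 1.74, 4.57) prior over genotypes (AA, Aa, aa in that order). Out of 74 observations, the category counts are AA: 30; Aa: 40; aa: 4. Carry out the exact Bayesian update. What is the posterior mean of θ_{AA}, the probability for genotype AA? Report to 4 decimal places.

The Dirichlet prior is conjugate to the Multinomial likelihood: each posterior αⱼ = prior αⱼ + observed count nⱼ.
Posterior concentration: (34.86, 41.74, 8.57), total = 85.17.
E[θ_{AA}|data] = α_{AA}/Σα = 34.86/85.17 = 0.4093.

0.4093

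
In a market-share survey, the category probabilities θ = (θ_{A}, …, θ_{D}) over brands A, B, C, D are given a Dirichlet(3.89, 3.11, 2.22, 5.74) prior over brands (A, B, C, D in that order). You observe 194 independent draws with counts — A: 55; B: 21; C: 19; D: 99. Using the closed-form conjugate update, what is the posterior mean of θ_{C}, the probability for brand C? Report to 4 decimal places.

0.1016

The Dirichlet prior is conjugate to the Multinomial likelihood: each posterior αⱼ = prior αⱼ + observed count nⱼ.
Posterior concentration: (58.89, 24.11, 21.22, 104.74), total = 208.96.
E[θ_{C}|data] = α_{C}/Σα = 21.22/208.96 = 0.1016.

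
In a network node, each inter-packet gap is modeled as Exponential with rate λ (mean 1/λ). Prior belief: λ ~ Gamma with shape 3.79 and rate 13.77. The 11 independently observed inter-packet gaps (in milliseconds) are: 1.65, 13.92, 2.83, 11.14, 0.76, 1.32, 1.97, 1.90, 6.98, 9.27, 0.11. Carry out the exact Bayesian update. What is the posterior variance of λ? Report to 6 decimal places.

With a Gamma(shape α, rate β) prior on the exponential rate λ, the posterior after n observations with total T = Σxᵢ is Gamma(α+n, β+T).
Sum of observations T = 51.85 milliseconds; n = 11.
Posterior: Gamma(3.79+11, 13.77+51.85) = Gamma(14.79, 65.62).
Var = α/β² = 0.003435.

0.003435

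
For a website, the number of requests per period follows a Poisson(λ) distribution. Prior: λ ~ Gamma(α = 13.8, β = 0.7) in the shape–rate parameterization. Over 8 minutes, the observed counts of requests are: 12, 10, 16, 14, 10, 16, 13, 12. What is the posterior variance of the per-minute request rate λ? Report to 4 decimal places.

With a Gamma(shape α, rate β) prior, the Poisson likelihood is conjugate: the posterior is Gamma(α + ΣXᵢ, β + n).
Sum of counts S = 103 over n = 8 minutes.
Posterior: Gamma(α+S, β+n) = Gamma(13.8+103, 0.7+8) = Gamma(116.8, 8.7).
Var = α/β² = 116.8/8.7² = 1.5431.

1.5431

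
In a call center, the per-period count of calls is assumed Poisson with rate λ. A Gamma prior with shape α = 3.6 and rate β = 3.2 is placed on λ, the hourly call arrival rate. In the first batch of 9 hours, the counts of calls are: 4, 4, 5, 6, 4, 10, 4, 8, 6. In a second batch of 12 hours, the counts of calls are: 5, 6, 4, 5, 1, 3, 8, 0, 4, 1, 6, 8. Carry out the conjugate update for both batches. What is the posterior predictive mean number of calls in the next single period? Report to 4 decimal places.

With a Gamma(shape α, rate β) prior, the Poisson likelihood is conjugate: the posterior is Gamma(α + ΣXᵢ, β + n).
Batch 1: sum of counts S = 51 over n = 9 hours.
After batch 1: Gamma(α+S, β+n) = Gamma(3.6+51, 3.2+9) = Gamma(54.6, 12.2).
Batch 2: sum of counts S = 51 over n = 12 hours.
After batch 2: Gamma(α+S, β+n) = Gamma(54.6+51, 12.2+12) = Gamma(105.6, 24.2).
The predictive distribution for one future period is NegBinom with mean α/β = 4.3636.

4.3636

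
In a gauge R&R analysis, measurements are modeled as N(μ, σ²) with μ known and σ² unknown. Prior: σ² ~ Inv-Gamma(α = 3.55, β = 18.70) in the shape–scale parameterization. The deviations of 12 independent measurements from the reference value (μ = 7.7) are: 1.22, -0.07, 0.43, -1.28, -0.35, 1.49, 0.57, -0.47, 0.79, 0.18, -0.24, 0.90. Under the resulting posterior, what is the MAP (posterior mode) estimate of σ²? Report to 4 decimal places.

With known mean μ and an Inverse-Gamma(α, β) prior on σ², the Normal likelihood is conjugate: posterior is Inv-Gamma(α + n/2, β + Σ(xᵢ−μ)²/2).
Σ(xᵢ−μ)² = (1.22)² + (-0.07)² + (0.43)² + (-1.28)² + (-0.35)² + (1.49)² + (0.57)² + (-0.47)² + (0.79)² + (0.18)² + (-0.24)² + (0.90)² = 7.7291.
Posterior: Inv-Gamma(3.55 + 12/2, 18.70 + 7.7291/2) = Inv-Gamma(9.55, 22.56455).
Mode = β/(α+1) = 22.56455/10.55 = 2.1388.

2.1388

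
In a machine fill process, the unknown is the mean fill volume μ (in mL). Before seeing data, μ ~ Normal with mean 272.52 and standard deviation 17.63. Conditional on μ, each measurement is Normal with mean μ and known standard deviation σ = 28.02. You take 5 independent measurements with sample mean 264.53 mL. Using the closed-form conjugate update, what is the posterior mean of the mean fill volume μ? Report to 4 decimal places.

For Normal data with known variance σ², a Normal(μ₀, σ₀²) prior on μ is conjugate. Posterior precision = 1/σ₀² + n/σ²; posterior mean is the precision-weighted average of μ₀ and x̄.
n·x̄ = 5·264.53 = 1322.65.
σ₀² = 17.63² = 310.8169, σ² = 28.02² = 785.1204; σ² + n·σ₀² = 785.1204 + 5·310.8169 = 2339.2049.
Posterior mean = (μ₀/σ₀² + n·x̄/σ²)/(1/σ₀² + n/σ²) = (σ²·μ₀ + σ₀²·n·x̄)/(σ² + n·σ₀²) = (785.1204·272.52 + 310.8169·1322.65)/2339.2049 = 625062.984193/2339.2049 = 267.2117.

267.2117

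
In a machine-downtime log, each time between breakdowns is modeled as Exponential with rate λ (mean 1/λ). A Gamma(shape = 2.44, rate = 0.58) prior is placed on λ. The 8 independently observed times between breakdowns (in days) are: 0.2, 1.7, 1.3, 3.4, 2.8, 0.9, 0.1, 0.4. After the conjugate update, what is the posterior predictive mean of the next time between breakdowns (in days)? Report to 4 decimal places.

1.2055

With a Gamma(shape α, rate β) prior on the exponential rate λ, the posterior after n observations with total T = Σxᵢ is Gamma(α+n, β+T).
Sum of observations T = 10.8 days; n = 8.
Posterior: Gamma(2.44+8, 0.58+10.8) = Gamma(10.44, 11.38).
The predictive distribution for the next observation is Lomax; its mean is β/(α−1) = 11.38/9.44 = 1.2055.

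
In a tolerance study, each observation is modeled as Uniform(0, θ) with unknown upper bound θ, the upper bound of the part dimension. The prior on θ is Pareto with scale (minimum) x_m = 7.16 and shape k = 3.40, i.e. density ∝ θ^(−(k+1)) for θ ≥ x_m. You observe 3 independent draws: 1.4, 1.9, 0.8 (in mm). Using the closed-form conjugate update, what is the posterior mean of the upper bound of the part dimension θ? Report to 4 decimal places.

A Pareto(scale x_m, shape k) prior on the upper bound θ of Uniform(0, θ) is conjugate: posterior is Pareto(max(x_m, max xᵢ), k + n).
Sample maximum = 1.9; prior scale x_m = 7.16 → posterior scale = max = 7.16.
Posterior shape = 3.40 + 3 = 6.40.
E[θ|data] = k·x_m/(k−1) = 6.40·7.16/5.40 = 8.4859.

8.4859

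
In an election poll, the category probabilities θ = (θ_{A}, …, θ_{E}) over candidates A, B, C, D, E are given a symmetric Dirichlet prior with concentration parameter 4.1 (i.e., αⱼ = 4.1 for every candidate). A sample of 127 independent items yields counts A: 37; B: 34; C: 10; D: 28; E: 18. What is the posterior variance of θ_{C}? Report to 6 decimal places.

0.000582

The Dirichlet prior is conjugate to the Multinomial likelihood: each posterior αⱼ = prior αⱼ + observed count nⱼ.
Posterior concentration: (41.1, 38.1, 14.1, 32.1, 22.1), total = 147.5.
Var[θ_j] = α_j(Σα−α_j)/((Σα)²(Σα+1)) = 14.1·133.4/(147.5²·148.5) = 0.000582.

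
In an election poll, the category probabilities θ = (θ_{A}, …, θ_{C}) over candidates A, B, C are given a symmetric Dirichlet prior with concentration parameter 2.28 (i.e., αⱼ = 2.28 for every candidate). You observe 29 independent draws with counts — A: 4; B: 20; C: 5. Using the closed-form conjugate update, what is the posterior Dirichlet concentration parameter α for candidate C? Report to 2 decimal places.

The Dirichlet prior is conjugate to the Multinomial likelihood: each posterior αⱼ = prior αⱼ + observed count nⱼ.
Posterior concentration: (6.28, 22.28, 7.28), total = 35.84.
α_{C} = 2.28 + 5 = 7.28.

7.28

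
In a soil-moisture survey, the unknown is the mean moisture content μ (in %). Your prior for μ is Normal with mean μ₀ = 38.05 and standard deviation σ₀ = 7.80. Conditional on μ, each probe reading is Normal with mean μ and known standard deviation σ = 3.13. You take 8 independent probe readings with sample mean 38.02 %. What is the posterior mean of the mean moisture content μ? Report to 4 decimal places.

For Normal data with known variance σ², a Normal(μ₀, σ₀²) prior on μ is conjugate. Posterior precision = 1/σ₀² + n/σ²; posterior mean is the precision-weighted average of μ₀ and x̄.
n·x̄ = 8·38.02 = 304.16.
σ₀² = 7.80² = 60.84, σ² = 3.13² = 9.7969; σ² + n·σ₀² = 9.7969 + 8·60.84 = 496.5169.
Posterior mean = (μ₀/σ₀² + n·x̄/σ²)/(1/σ₀² + n/σ²) = (σ²·μ₀ + σ₀²·n·x̄)/(σ² + n·σ₀²) = (9.7969·38.05 + 60.84·304.16)/496.5169 = 18877.866445/496.5169 = 38.0206.

38.0206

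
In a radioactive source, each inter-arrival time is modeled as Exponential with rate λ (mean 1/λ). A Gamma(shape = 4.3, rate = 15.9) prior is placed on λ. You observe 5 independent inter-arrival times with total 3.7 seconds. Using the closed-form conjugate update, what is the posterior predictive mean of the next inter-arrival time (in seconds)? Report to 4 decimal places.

2.3614

With a Gamma(shape α, rate β) prior on the exponential rate λ, the posterior after n observations with total T = Σxᵢ is Gamma(α+n, β+T).
Posterior: Gamma(4.3+5, 15.9+3.7) = Gamma(9.3, 19.6).
The predictive distribution for the next observation is Lomax; its mean is β/(α−1) = 19.6/8.3 = 2.3614.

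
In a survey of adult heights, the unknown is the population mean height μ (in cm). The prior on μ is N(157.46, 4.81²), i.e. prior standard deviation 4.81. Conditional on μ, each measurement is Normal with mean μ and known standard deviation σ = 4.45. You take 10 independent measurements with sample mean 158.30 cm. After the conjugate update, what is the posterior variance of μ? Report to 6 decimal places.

For Normal data with known variance σ², a Normal(μ₀, σ₀²) prior on μ is conjugate. Posterior precision = 1/σ₀² + n/σ²; posterior mean is the precision-weighted average of μ₀ and x̄.
σ₀² = 4.81² = 23.1361, σ² = 4.45² = 19.8025; σ² + n·σ₀² = 19.8025 + 10·23.1361 = 251.1635.
Posterior precision = 1/σ₀² + n/σ² = 1/23.1361 + 10/19.8025 = (σ² + n·σ₀²)/(σ₀²σ²) = 251.1635/(23.1361·19.8025); posterior variance σₙ² = σ₀²σ²/(σ² + n·σ₀²) = 23.1361·19.8025/251.1635 = 1.824121.

1.824121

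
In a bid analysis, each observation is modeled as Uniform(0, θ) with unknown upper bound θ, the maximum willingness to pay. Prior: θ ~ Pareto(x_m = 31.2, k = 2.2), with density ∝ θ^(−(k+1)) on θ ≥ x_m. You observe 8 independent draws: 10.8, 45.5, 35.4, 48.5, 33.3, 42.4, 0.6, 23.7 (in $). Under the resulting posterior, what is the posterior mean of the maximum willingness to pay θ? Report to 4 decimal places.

A Pareto(scale x_m, shape k) prior on the upper bound θ of Uniform(0, θ) is conjugate: posterior is Pareto(max(x_m, max xᵢ), k + n).
Sample maximum = 48.5; prior scale x_m = 31.2 → posterior scale = max = 48.5.
Posterior shape = 2.2 + 8 = 10.2.
E[θ|data] = k·x_m/(k−1) = 10.2·48.5/9.2 = 53.7717.

53.7717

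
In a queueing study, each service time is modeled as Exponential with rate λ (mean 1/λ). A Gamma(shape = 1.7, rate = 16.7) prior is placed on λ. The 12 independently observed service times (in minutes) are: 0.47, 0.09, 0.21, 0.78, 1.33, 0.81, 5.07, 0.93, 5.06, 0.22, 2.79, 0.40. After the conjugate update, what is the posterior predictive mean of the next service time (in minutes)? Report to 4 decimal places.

2.7449

With a Gamma(shape α, rate β) prior on the exponential rate λ, the posterior after n observations with total T = Σxᵢ is Gamma(α+n, β+T).
Sum of observations T = 18.16 minutes; n = 12.
Posterior: Gamma(1.7+12, 16.7+18.16) = Gamma(13.7, 34.86).
The predictive distribution for the next observation is Lomax; its mean is β/(α−1) = 34.86/12.7 = 2.7449.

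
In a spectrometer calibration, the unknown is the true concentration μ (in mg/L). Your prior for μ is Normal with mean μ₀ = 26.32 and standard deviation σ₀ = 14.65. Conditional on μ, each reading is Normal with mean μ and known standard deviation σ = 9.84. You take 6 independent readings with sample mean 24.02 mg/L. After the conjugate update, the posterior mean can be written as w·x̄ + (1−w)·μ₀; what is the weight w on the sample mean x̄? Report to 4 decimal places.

0.9301

For Normal data with known variance σ², a Normal(μ₀, σ₀²) prior on μ is conjugate. Posterior precision = 1/σ₀² + n/σ²; posterior mean is the precision-weighted average of μ₀ and x̄.
σ₀² = 14.65² = 214.6225, σ² = 9.84² = 96.8256. Prior precision 1/σ₀² = 1/214.6225; data precision n/σ² = 6/96.8256.
w = (n/σ²)/(1/σ₀² + n/σ²) = n·σ₀²/(σ² + n·σ₀²) = 6·214.6225/(96.8256 + 6·214.6225) = 1287.735/1384.5606 = 0.9301.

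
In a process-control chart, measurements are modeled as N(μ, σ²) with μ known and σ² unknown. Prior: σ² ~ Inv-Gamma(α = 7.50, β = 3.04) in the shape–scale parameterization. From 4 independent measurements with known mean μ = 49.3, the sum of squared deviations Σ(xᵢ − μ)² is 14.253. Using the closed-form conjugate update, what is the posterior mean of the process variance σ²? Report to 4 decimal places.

With known mean μ and an Inverse-Gamma(α, β) prior on σ², the Normal likelihood is conjugate: posterior is Inv-Gamma(α + n/2, β + Σ(xᵢ−μ)²/2).
Posterior: Inv-Gamma(7.50 + 4/2, 3.04 + 14.253/2) = Inv-Gamma(9.50, 10.1665).
E[σ²|data] = β/(α−1) = 10.1665/8.50 = 1.1961.

1.1961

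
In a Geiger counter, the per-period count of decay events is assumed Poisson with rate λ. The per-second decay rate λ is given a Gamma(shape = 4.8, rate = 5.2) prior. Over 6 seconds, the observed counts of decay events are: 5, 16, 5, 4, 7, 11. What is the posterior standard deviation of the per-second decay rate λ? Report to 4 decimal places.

0.6488

With a Gamma(shape α, rate β) prior, the Poisson likelihood is conjugate: the posterior is Gamma(α + ΣXᵢ, β + n).
Sum of counts S = 48 over n = 6 seconds.
Posterior: Gamma(α+S, β+n) = Gamma(4.8+48, 5.2+6) = Gamma(52.8, 11.2).
SD = √α/β = √52.8/11.2 = 0.6488.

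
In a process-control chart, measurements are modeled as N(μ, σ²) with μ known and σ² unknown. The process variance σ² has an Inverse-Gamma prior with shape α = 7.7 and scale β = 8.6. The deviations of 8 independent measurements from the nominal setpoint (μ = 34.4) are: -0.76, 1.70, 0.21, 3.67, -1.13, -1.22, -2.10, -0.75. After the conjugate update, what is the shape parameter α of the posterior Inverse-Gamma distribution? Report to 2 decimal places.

11.70

With known mean μ and an Inverse-Gamma(α, β) prior on σ², the Normal likelihood is conjugate: posterior is Inv-Gamma(α + n/2, β + Σ(xᵢ−μ)²/2).
Σ(xᵢ−μ)² = (-0.76)² + (1.70)² + (0.21)² + (3.67)² + (-1.13)² + (-1.22)² + (-2.10)² + (-0.75)² = 24.7184.
Posterior: Inv-Gamma(7.7 + 8/2, 8.6 + 24.7184/2) = Inv-Gamma(11.70, 20.95920).
Posterior α = 11.70.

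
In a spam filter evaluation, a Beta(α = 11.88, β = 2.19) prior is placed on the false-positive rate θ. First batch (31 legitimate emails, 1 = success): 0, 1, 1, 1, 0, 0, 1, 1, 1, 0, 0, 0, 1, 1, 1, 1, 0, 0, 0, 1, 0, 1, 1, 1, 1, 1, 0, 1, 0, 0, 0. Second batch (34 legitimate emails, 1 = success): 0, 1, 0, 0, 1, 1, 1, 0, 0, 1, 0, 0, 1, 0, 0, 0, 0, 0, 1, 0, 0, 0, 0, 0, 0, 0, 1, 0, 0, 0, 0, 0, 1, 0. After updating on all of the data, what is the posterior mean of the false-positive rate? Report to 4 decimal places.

0.4791

The Beta prior is conjugate to a Binomial/Bernoulli likelihood; the update adds successes to α and failures to β.
After batch 1: Beta(11.88+17, 2.19+14) = Beta(28.88, 16.19).
After batch 2: Beta(28.88+9, 16.19+25) = Beta(37.88, 41.19).
Posterior mean = α/(α+β) = 37.88/79.07 = 0.4791.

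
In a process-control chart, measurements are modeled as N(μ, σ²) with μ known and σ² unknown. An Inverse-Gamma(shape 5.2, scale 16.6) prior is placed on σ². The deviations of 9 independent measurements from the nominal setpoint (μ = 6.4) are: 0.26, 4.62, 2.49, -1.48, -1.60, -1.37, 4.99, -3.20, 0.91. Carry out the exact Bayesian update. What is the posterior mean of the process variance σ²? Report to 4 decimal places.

5.9430

With known mean μ and an Inverse-Gamma(α, β) prior on σ², the Normal likelihood is conjugate: posterior is Inv-Gamma(α + n/2, β + Σ(xᵢ−μ)²/2).
Σ(xᵢ−μ)² = (0.26)² + (4.62)² + (2.49)² + (-1.48)² + (-1.60)² + (-1.37)² + (4.99)² + (-3.20)² + (0.91)² = 70.2076.
Posterior: Inv-Gamma(5.2 + 9/2, 16.6 + 70.2076/2) = Inv-Gamma(9.70, 51.70380).
E[σ²|data] = β/(α−1) = 51.70380/8.70 = 5.9430.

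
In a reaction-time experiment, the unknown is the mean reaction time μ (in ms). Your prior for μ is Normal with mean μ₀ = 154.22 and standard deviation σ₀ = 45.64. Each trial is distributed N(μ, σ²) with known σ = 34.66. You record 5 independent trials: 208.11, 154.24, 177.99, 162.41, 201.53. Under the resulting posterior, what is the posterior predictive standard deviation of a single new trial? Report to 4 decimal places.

37.6395

For Normal data with known variance σ², a Normal(μ₀, σ₀²) prior on μ is conjugate. Posterior precision = 1/σ₀² + n/σ²; posterior mean is the precision-weighted average of μ₀ and x̄.
σ₀² = 45.64² = 2083.0096, σ² = 34.66² = 1201.3156; σ² + n·σ₀² = 1201.3156 + 5·2083.0096 = 11616.3636.
Posterior precision = 1/σ₀² + n/σ² = 1/2083.0096 + 5/1201.3156 = (σ² + n·σ₀²)/(σ₀²σ²) = 11616.3636/(2083.0096·1201.3156); posterior variance σₙ² = σ₀²σ²/(σ² + n·σ₀²) = 2083.0096·1201.3156/11616.3636 = 215.416116.
Predictive variance for one new observation = σₙ² + σ² = 2083.0096·1201.3156/11616.3636 + 1201.3156 = σ²·(σ₀² + 11616.3636)/11616.3636 = 1201.3156·13699.3732/11616.3636 = 1416.731716; SD = √(1201.3156·13699.3732/11616.3636) = 37.6395.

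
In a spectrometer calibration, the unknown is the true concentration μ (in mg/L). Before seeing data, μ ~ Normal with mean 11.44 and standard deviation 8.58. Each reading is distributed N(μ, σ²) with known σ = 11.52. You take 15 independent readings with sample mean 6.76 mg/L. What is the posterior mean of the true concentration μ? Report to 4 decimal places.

7.2621

For Normal data with known variance σ², a Normal(μ₀, σ₀²) prior on μ is conjugate. Posterior precision = 1/σ₀² + n/σ²; posterior mean is the precision-weighted average of μ₀ and x̄.
n·x̄ = 15·6.76 = 101.4.
σ₀² = 8.58² = 73.6164, σ² = 11.52² = 132.7104; σ² + n·σ₀² = 132.7104 + 15·73.6164 = 1236.9564.
Posterior mean = (μ₀/σ₀² + n·x̄/σ²)/(1/σ₀² + n/σ²) = (σ²·μ₀ + σ₀²·n·x̄)/(σ² + n·σ₀²) = (132.7104·11.44 + 73.6164·101.4)/1236.9564 = 8982.909936/1236.9564 = 7.2621.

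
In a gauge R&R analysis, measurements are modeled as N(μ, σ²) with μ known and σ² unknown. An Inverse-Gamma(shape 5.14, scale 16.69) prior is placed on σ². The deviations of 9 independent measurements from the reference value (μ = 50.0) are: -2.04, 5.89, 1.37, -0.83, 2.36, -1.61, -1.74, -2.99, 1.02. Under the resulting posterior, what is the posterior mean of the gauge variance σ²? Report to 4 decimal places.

5.5538

With known mean μ and an Inverse-Gamma(α, β) prior on σ², the Normal likelihood is conjugate: posterior is Inv-Gamma(α + n/2, β + Σ(xᵢ−μ)²/2).
Σ(xᵢ−μ)² = (-2.04)² + (5.89)² + (1.37)² + (-0.83)² + (2.36)² + (-1.61)² + (-1.74)² + (-2.99)² + (1.02)² = 62.5893.
Posterior: Inv-Gamma(5.14 + 9/2, 16.69 + 62.5893/2) = Inv-Gamma(9.64, 47.98465).
E[σ²|data] = β/(α−1) = 47.98465/8.64 = 5.5538.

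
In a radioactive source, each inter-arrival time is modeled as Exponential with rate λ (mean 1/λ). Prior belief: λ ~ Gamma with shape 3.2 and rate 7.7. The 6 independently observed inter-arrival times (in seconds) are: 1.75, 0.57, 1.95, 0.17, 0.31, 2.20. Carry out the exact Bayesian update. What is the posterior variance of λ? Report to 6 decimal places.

With a Gamma(shape α, rate β) prior on the exponential rate λ, the posterior after n observations with total T = Σxᵢ is Gamma(α+n, β+T).
Sum of observations T = 6.95 seconds; n = 6.
Posterior: Gamma(3.2+6, 7.7+6.95) = Gamma(9.2, 14.65).
Var = α/β² = 0.042866.

0.042866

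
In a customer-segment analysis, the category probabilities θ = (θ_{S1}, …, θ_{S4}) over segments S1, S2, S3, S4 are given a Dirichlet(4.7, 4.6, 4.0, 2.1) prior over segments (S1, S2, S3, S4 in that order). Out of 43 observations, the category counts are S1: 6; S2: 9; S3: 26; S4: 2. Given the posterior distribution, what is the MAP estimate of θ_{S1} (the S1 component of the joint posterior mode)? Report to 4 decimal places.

0.1783

The Dirichlet prior is conjugate to the Multinomial likelihood: each posterior αⱼ = prior αⱼ + observed count nⱼ.
Posterior concentration: (10.7, 13.6, 30.0, 4.1), total = 58.4.
Joint mode component: (α_{S1}−1)/(Σα−K) = 9.7/54.4 = 0.1783.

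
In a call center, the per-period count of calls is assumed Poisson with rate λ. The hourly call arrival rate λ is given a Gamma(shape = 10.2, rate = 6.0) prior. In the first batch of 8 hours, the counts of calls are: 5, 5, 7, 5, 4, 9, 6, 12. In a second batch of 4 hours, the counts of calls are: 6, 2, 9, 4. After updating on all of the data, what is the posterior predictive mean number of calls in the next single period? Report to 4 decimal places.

4.6778

With a Gamma(shape α, rate β) prior, the Poisson likelihood is conjugate: the posterior is Gamma(α + ΣXᵢ, β + n).
Batch 1: sum of counts S = 53 over n = 8 hours.
After batch 1: Gamma(α+S, β+n) = Gamma(10.2+53, 6.0+8) = Gamma(63.2, 14.0).
Batch 2: sum of counts S = 21 over n = 4 hours.
After batch 2: Gamma(α+S, β+n) = Gamma(63.2+21, 14.0+4) = Gamma(84.2, 18.0).
The predictive distribution for one future period is NegBinom with mean α/β = 4.6778.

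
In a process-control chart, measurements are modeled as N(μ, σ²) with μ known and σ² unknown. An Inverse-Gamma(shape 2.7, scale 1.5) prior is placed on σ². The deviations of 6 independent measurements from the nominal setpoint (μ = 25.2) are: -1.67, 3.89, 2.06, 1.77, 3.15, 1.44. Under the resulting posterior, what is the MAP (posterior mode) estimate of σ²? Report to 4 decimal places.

3.0070

With known mean μ and an Inverse-Gamma(α, β) prior on σ², the Normal likelihood is conjugate: posterior is Inv-Gamma(α + n/2, β + Σ(xᵢ−μ)²/2).
Σ(xᵢ−μ)² = (-1.67)² + (3.89)² + (2.06)² + (1.77)² + (3.15)² + (1.44)² = 37.2936.
Posterior: Inv-Gamma(2.7 + 6/2, 1.5 + 37.2936/2) = Inv-Gamma(5.70, 20.14680).
Mode = β/(α+1) = 20.14680/6.70 = 3.0070.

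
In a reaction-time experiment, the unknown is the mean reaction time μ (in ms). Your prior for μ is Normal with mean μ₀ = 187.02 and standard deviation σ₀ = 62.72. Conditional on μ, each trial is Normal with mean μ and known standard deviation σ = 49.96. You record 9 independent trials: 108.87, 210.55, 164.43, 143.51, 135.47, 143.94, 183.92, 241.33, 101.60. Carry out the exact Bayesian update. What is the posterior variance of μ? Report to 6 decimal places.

259.069092

For Normal data with known variance σ², a Normal(μ₀, σ₀²) prior on μ is conjugate. Posterior precision = 1/σ₀² + n/σ²; posterior mean is the precision-weighted average of μ₀ and x̄.
σ₀² = 62.72² = 3933.7984, σ² = 49.96² = 2496.0016; σ² + n·σ₀² = 2496.0016 + 9·3933.7984 = 37900.1872.
Posterior precision = 1/σ₀² + n/σ² = 1/3933.7984 + 9/2496.0016 = (σ² + n·σ₀²)/(σ₀²σ²) = 37900.1872/(3933.7984·2496.0016); posterior variance σₙ² = σ₀²σ²/(σ² + n·σ₀²) = 3933.7984·2496.0016/37900.1872 = 259.069092.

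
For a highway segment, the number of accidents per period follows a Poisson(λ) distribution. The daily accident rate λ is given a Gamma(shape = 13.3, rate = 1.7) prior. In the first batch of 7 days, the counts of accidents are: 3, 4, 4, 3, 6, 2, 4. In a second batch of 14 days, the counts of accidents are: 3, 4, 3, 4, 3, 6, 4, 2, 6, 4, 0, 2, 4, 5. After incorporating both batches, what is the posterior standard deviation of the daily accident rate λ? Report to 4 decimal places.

With a Gamma(shape α, rate β) prior, the Poisson likelihood is conjugate: the posterior is Gamma(α + ΣXᵢ, β + n).
Batch 1: sum of counts S = 26 over n = 7 days.
After batch 1: Gamma(α+S, β+n) = Gamma(13.3+26, 1.7+7) = Gamma(39.3, 8.7).
Batch 2: sum of counts S = 50 over n = 14 days.
After batch 2: Gamma(α+S, β+n) = Gamma(39.3+50, 8.7+14) = Gamma(89.3, 22.7).
SD = √α/β = √89.3/22.7 = 0.4163.

0.4163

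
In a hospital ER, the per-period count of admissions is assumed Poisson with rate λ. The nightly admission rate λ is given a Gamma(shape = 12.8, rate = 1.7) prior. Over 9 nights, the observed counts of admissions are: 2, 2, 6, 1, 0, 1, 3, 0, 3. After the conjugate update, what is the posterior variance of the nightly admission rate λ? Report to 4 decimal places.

0.2690

With a Gamma(shape α, rate β) prior, the Poisson likelihood is conjugate: the posterior is Gamma(α + ΣXᵢ, β + n).
Sum of counts S = 18 over n = 9 nights.
Posterior: Gamma(α+S, β+n) = Gamma(12.8+18, 1.7+9) = Gamma(30.8, 10.7).
Var = α/β² = 30.8/10.7² = 0.2690.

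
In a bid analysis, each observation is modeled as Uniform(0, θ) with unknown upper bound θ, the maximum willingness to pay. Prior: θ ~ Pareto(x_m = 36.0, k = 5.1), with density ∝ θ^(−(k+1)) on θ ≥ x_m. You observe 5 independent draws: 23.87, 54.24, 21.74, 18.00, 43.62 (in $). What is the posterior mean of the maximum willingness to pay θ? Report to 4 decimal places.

A Pareto(scale x_m, shape k) prior on the upper bound θ of Uniform(0, θ) is conjugate: posterior is Pareto(max(x_m, max xᵢ), k + n).
Sample maximum = 54.24; prior scale x_m = 36.0 → posterior scale = max = 54.24.
Posterior shape = 5.1 + 5 = 10.1.
E[θ|data] = k·x_m/(k−1) = 10.1·54.24/9.1 = 60.2004.

60.2004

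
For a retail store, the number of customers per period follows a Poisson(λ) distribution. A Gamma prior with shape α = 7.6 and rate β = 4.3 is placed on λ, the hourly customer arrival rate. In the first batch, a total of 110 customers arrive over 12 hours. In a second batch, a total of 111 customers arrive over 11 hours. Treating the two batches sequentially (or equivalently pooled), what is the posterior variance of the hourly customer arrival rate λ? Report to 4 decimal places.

With a Gamma(shape α, rate β) prior, the Poisson likelihood is conjugate: the posterior is Gamma(α + ΣXᵢ, β + n).
After batch 1: Gamma(α+S, β+n) = Gamma(7.6+110, 4.3+12) = Gamma(117.6, 16.3).
After batch 2: Gamma(α+S, β+n) = Gamma(117.6+111, 16.3+11) = Gamma(228.6, 27.3).
Var = α/β² = 228.6/27.3² = 0.3067.

0.3067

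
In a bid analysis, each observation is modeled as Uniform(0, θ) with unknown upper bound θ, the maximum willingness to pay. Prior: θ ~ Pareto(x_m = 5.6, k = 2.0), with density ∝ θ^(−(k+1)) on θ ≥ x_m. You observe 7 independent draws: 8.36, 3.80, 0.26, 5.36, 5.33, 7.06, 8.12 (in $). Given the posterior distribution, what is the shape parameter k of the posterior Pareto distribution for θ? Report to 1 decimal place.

A Pareto(scale x_m, shape k) prior on the upper bound θ of Uniform(0, θ) is conjugate: posterior is Pareto(max(x_m, max xᵢ), k + n).
Sample maximum = 8.36; prior scale x_m = 5.6 → posterior scale = max = 8.36.
Posterior shape = 2.0 + 7 = 9.0.
Posterior shape k = 9.0.

9.0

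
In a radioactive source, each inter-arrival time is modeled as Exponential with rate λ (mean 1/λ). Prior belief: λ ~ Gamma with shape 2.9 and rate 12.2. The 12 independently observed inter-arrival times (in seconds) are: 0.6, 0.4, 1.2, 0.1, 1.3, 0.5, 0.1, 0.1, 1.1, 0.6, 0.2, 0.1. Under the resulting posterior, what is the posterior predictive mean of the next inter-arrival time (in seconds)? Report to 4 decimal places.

1.3309

With a Gamma(shape α, rate β) prior on the exponential rate λ, the posterior after n observations with total T = Σxᵢ is Gamma(α+n, β+T).
Sum of observations T = 6.3 seconds; n = 12.
Posterior: Gamma(2.9+12, 12.2+6.3) = Gamma(14.9, 18.5).
The predictive distribution for the next observation is Lomax; its mean is β/(α−1) = 18.5/13.9 = 1.3309.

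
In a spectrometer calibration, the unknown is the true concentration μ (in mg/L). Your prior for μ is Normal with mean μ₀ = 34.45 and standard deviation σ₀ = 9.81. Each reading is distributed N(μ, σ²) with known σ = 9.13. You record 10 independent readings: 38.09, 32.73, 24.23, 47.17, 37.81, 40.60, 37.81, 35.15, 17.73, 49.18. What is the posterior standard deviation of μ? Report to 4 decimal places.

2.7697

For Normal data with known variance σ², a Normal(μ₀, σ₀²) prior on μ is conjugate. Posterior precision = 1/σ₀² + n/σ²; posterior mean is the precision-weighted average of μ₀ and x̄.
σ₀² = 9.81² = 96.2361, σ² = 9.13² = 83.3569; σ² + n·σ₀² = 83.3569 + 10·96.2361 = 1045.7179.
Posterior precision = 1/σ₀² + n/σ² = 1/96.2361 + 10/83.3569 = (σ² + n·σ₀²)/(σ₀²σ²) = 1045.7179/(96.2361·83.3569); posterior variance σₙ² = σ₀²σ²/(σ² + n·σ₀²) = 96.2361·83.3569/1045.7179 = 7.671230.
Posterior SD = √σₙ² = √(96.2361·83.3569/1045.7179) = 2.7697.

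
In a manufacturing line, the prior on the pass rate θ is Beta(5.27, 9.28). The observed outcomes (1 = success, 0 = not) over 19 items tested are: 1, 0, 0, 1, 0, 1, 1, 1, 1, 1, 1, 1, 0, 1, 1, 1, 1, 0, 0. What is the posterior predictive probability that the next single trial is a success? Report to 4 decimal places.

The Beta prior is conjugate to a Binomial/Bernoulli likelihood; the update adds successes to α and failures to β.
Posterior: Beta(α+k, β+n−k) = Beta(5.27+13, 9.28+6) = Beta(18.27, 15.28).
For a single future Bernoulli trial, P(success | data) = α/(α+β) = 0.5446.

0.5446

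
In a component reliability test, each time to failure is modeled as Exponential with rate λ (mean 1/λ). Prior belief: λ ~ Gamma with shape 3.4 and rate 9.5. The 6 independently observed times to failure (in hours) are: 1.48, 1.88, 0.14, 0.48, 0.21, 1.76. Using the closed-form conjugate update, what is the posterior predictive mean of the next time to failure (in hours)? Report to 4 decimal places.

With a Gamma(shape α, rate β) prior on the exponential rate λ, the posterior after n observations with total T = Σxᵢ is Gamma(α+n, β+T).
Sum of observations T = 5.95 hours; n = 6.
Posterior: Gamma(3.4+6, 9.5+5.95) = Gamma(9.4, 15.45).
The predictive distribution for the next observation is Lomax; its mean is β/(α−1) = 15.45/8.4 = 1.8393.

1.8393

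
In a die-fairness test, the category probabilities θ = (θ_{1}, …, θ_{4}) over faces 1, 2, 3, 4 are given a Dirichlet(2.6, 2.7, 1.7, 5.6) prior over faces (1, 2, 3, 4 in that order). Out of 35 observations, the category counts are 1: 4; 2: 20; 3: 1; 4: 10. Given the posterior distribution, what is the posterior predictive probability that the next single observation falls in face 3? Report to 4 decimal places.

The Dirichlet prior is conjugate to the Multinomial likelihood: each posterior αⱼ = prior αⱼ + observed count nⱼ.
Posterior concentration: (6.6, 22.7, 2.7, 15.6), total = 47.6.
P(next = 3 | data) = α_{3}/Σα = 0.0567.

0.0567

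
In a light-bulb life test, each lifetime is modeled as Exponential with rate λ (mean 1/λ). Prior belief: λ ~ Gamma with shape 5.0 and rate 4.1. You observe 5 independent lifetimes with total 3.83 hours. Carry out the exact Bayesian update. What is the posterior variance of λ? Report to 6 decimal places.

0.159021

With a Gamma(shape α, rate β) prior on the exponential rate λ, the posterior after n observations with total T = Σxᵢ is Gamma(α+n, β+T).
Posterior: Gamma(5.0+5, 4.1+3.83) = Gamma(10.0, 7.93).
Var = α/β² = 0.159021.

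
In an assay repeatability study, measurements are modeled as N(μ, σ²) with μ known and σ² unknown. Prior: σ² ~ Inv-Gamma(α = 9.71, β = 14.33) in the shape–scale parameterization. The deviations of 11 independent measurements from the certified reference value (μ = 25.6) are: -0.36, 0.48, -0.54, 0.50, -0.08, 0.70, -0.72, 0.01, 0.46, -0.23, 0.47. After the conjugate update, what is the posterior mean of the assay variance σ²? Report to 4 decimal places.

1.0930

With known mean μ and an Inverse-Gamma(α, β) prior on σ², the Normal likelihood is conjugate: posterior is Inv-Gamma(α + n/2, β + Σ(xᵢ−μ)²/2).
Σ(xᵢ−μ)² = (-0.36)² + (0.48)² + (-0.54)² + (0.50)² + (-0.08)² + (0.70)² + (-0.72)² + (0.01)² + (0.46)² + (-0.23)² + (0.47)² = 2.4019.
Posterior: Inv-Gamma(9.71 + 11/2, 14.33 + 2.4019/2) = Inv-Gamma(15.21, 15.53095).
E[σ²|data] = β/(α−1) = 15.53095/14.21 = 1.0930.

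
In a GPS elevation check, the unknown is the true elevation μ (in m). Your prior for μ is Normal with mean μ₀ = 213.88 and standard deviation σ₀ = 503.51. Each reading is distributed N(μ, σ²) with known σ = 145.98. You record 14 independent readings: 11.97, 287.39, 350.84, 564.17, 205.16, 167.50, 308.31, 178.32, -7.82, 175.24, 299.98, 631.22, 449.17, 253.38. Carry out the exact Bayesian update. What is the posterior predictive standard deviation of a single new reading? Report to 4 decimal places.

151.0736

For Normal data with known variance σ², a Normal(μ₀, σ₀²) prior on μ is conjugate. Posterior precision = 1/σ₀² + n/σ²; posterior mean is the precision-weighted average of μ₀ and x̄.
σ₀² = 503.51² = 253522.3201, σ² = 145.98² = 21310.1604; σ² + n·σ₀² = 21310.1604 + 14·253522.3201 = 3570622.6418.
Posterior precision = 1/σ₀² + n/σ² = 1/253522.3201 + 14/21310.1604 = (σ² + n·σ₀²)/(σ₀²σ²) = 3570622.6418/(253522.3201·21310.1604); posterior variance σₙ² = σ₀²σ²/(σ² + n·σ₀²) = 253522.3201·21310.1604/3570622.6418 = 1513.069806.
Predictive variance for one new observation = σₙ² + σ² = 253522.3201·21310.1604/3570622.6418 + 21310.1604 = σ²·(σ₀² + 3570622.6418)/3570622.6418 = 21310.1604·3824144.9619/3570622.6418 = 22823.230206; SD = √(21310.1604·3824144.9619/3570622.6418) = 151.0736.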